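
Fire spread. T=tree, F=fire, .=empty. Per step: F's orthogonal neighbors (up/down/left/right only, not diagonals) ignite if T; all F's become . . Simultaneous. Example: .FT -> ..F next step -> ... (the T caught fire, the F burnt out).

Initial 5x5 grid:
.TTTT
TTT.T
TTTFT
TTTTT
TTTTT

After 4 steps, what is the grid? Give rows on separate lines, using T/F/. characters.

Step 1: 3 trees catch fire, 1 burn out
  .TTTT
  TTT.T
  TTF.F
  TTTFT
  TTTTT
Step 2: 6 trees catch fire, 3 burn out
  .TTTT
  TTF.F
  TF...
  TTF.F
  TTTFT
Step 3: 7 trees catch fire, 6 burn out
  .TFTF
  TF...
  F....
  TF...
  TTF.F
Step 4: 5 trees catch fire, 7 burn out
  .F.F.
  F....
  .....
  F....
  TF...

.F.F.
F....
.....
F....
TF...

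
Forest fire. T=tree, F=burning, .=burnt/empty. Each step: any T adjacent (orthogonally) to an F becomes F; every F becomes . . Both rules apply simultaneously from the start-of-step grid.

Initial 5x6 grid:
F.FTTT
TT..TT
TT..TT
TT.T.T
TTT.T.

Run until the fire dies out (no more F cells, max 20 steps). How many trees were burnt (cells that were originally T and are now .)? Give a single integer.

Step 1: +2 fires, +2 burnt (F count now 2)
Step 2: +3 fires, +2 burnt (F count now 3)
Step 3: +4 fires, +3 burnt (F count now 4)
Step 4: +4 fires, +4 burnt (F count now 4)
Step 5: +2 fires, +4 burnt (F count now 2)
Step 6: +2 fires, +2 burnt (F count now 2)
Step 7: +0 fires, +2 burnt (F count now 0)
Fire out after step 7
Initially T: 19, now '.': 28
Total burnt (originally-T cells now '.'): 17

Answer: 17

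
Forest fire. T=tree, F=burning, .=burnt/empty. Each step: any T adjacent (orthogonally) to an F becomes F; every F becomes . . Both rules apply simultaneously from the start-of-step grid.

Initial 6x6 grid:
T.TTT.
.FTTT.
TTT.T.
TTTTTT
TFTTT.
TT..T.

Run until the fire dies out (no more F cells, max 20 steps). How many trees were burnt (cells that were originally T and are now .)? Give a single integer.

Step 1: +6 fires, +2 burnt (F count now 6)
Step 2: +8 fires, +6 burnt (F count now 8)
Step 3: +4 fires, +8 burnt (F count now 4)
Step 4: +4 fires, +4 burnt (F count now 4)
Step 5: +1 fires, +4 burnt (F count now 1)
Step 6: +0 fires, +1 burnt (F count now 0)
Fire out after step 6
Initially T: 24, now '.': 35
Total burnt (originally-T cells now '.'): 23

Answer: 23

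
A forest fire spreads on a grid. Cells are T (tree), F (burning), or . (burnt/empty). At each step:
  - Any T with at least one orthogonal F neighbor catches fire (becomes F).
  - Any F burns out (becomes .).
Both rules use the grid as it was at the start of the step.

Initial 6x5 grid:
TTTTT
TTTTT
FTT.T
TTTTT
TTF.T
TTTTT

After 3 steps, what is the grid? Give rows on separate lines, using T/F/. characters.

Step 1: 6 trees catch fire, 2 burn out
  TTTTT
  FTTTT
  .FT.T
  FTFTT
  TF..T
  TTFTT
Step 2: 8 trees catch fire, 6 burn out
  FTTTT
  .FTTT
  ..F.T
  .F.FT
  F...T
  TF.FT
Step 3: 5 trees catch fire, 8 burn out
  .FTTT
  ..FTT
  ....T
  ....F
  ....T
  F...F

.FTTT
..FTT
....T
....F
....T
F...F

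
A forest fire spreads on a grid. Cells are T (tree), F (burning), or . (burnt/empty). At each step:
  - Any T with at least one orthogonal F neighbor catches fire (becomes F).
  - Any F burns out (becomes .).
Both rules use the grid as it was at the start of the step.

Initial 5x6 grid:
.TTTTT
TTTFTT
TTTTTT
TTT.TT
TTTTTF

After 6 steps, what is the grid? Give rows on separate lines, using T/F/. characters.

Step 1: 6 trees catch fire, 2 burn out
  .TTFTT
  TTF.FT
  TTTFTT
  TTT.TF
  TTTTF.
Step 2: 9 trees catch fire, 6 burn out
  .TF.FT
  TF...F
  TTF.FF
  TTT.F.
  TTTF..
Step 3: 6 trees catch fire, 9 burn out
  .F...F
  F.....
  TF....
  TTF...
  TTF...
Step 4: 3 trees catch fire, 6 burn out
  ......
  ......
  F.....
  TF....
  TF....
Step 5: 2 trees catch fire, 3 burn out
  ......
  ......
  ......
  F.....
  F.....
Step 6: 0 trees catch fire, 2 burn out
  ......
  ......
  ......
  ......
  ......

......
......
......
......
......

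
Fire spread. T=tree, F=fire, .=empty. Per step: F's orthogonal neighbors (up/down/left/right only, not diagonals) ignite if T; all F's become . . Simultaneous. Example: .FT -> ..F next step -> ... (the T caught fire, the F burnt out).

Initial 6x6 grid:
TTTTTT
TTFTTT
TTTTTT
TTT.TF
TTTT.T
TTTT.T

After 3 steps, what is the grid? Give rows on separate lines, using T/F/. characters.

Step 1: 7 trees catch fire, 2 burn out
  TTFTTT
  TF.FTT
  TTFTTF
  TTT.F.
  TTTT.F
  TTTT.T
Step 2: 10 trees catch fire, 7 burn out
  TF.FTT
  F...FF
  TF.FF.
  TTF...
  TTTT..
  TTTT.F
Step 3: 6 trees catch fire, 10 burn out
  F...FF
  ......
  F.....
  TF....
  TTFT..
  TTTT..

F...FF
......
F.....
TF....
TTFT..
TTTT..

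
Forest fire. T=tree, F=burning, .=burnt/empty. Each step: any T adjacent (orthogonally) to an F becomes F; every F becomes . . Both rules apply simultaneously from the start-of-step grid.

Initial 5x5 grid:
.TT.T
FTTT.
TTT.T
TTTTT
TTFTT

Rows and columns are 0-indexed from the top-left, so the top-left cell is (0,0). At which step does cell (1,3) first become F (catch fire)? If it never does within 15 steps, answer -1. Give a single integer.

Step 1: cell (1,3)='T' (+5 fires, +2 burnt)
Step 2: cell (1,3)='T' (+9 fires, +5 burnt)
Step 3: cell (1,3)='F' (+3 fires, +9 burnt)
  -> target ignites at step 3
Step 4: cell (1,3)='.' (+1 fires, +3 burnt)
Step 5: cell (1,3)='.' (+0 fires, +1 burnt)
  fire out at step 5

3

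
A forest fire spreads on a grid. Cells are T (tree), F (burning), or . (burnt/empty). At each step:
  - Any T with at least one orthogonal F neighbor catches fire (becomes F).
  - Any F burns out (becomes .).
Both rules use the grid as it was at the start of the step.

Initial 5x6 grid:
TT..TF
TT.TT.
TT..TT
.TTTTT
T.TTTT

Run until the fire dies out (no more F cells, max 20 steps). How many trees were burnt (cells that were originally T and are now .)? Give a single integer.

Answer: 20

Derivation:
Step 1: +1 fires, +1 burnt (F count now 1)
Step 2: +1 fires, +1 burnt (F count now 1)
Step 3: +2 fires, +1 burnt (F count now 2)
Step 4: +2 fires, +2 burnt (F count now 2)
Step 5: +3 fires, +2 burnt (F count now 3)
Step 6: +3 fires, +3 burnt (F count now 3)
Step 7: +2 fires, +3 burnt (F count now 2)
Step 8: +1 fires, +2 burnt (F count now 1)
Step 9: +2 fires, +1 burnt (F count now 2)
Step 10: +2 fires, +2 burnt (F count now 2)
Step 11: +1 fires, +2 burnt (F count now 1)
Step 12: +0 fires, +1 burnt (F count now 0)
Fire out after step 12
Initially T: 21, now '.': 29
Total burnt (originally-T cells now '.'): 20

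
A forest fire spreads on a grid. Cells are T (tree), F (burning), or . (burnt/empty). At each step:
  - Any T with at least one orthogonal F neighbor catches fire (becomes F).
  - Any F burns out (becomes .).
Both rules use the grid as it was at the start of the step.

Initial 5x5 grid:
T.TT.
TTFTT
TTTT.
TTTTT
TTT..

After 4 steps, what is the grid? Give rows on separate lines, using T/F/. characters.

Step 1: 4 trees catch fire, 1 burn out
  T.FT.
  TF.FT
  TTFT.
  TTTTT
  TTT..
Step 2: 6 trees catch fire, 4 burn out
  T..F.
  F...F
  TF.F.
  TTFTT
  TTT..
Step 3: 5 trees catch fire, 6 burn out
  F....
  .....
  F....
  TF.FT
  TTF..
Step 4: 3 trees catch fire, 5 burn out
  .....
  .....
  .....
  F...F
  TF...

.....
.....
.....
F...F
TF...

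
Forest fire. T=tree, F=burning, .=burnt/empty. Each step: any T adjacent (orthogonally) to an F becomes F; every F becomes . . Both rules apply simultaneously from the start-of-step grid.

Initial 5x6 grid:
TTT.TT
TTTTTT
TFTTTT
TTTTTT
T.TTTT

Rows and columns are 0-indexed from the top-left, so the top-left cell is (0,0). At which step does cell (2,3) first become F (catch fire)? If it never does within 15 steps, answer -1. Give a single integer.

Step 1: cell (2,3)='T' (+4 fires, +1 burnt)
Step 2: cell (2,3)='F' (+6 fires, +4 burnt)
  -> target ignites at step 2
Step 3: cell (2,3)='.' (+7 fires, +6 burnt)
Step 4: cell (2,3)='.' (+4 fires, +7 burnt)
Step 5: cell (2,3)='.' (+4 fires, +4 burnt)
Step 6: cell (2,3)='.' (+2 fires, +4 burnt)
Step 7: cell (2,3)='.' (+0 fires, +2 burnt)
  fire out at step 7

2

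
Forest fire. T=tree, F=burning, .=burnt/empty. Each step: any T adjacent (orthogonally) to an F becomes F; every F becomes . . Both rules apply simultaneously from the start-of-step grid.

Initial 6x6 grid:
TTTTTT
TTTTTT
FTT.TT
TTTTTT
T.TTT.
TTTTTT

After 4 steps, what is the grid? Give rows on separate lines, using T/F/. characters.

Step 1: 3 trees catch fire, 1 burn out
  TTTTTT
  FTTTTT
  .FT.TT
  FTTTTT
  T.TTT.
  TTTTTT
Step 2: 5 trees catch fire, 3 burn out
  FTTTTT
  .FTTTT
  ..F.TT
  .FTTTT
  F.TTT.
  TTTTTT
Step 3: 4 trees catch fire, 5 burn out
  .FTTTT
  ..FTTT
  ....TT
  ..FTTT
  ..TTT.
  FTTTTT
Step 4: 5 trees catch fire, 4 burn out
  ..FTTT
  ...FTT
  ....TT
  ...FTT
  ..FTT.
  .FTTTT

..FTTT
...FTT
....TT
...FTT
..FTT.
.FTTTT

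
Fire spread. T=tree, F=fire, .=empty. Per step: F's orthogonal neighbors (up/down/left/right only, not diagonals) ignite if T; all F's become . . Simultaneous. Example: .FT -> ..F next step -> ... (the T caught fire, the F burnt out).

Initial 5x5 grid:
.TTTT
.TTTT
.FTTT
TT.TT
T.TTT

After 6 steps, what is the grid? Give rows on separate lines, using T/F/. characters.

Step 1: 3 trees catch fire, 1 burn out
  .TTTT
  .FTTT
  ..FTT
  TF.TT
  T.TTT
Step 2: 4 trees catch fire, 3 burn out
  .FTTT
  ..FTT
  ...FT
  F..TT
  T.TTT
Step 3: 5 trees catch fire, 4 burn out
  ..FTT
  ...FT
  ....F
  ...FT
  F.TTT
Step 4: 4 trees catch fire, 5 burn out
  ...FT
  ....F
  .....
  ....F
  ..TFT
Step 5: 3 trees catch fire, 4 burn out
  ....F
  .....
  .....
  .....
  ..F.F
Step 6: 0 trees catch fire, 3 burn out
  .....
  .....
  .....
  .....
  .....

.....
.....
.....
.....
.....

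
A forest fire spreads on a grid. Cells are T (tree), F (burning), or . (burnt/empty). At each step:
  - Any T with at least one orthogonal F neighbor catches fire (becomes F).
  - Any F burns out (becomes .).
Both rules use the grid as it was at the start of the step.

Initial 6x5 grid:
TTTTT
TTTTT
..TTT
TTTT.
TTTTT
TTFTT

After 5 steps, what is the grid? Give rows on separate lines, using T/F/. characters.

Step 1: 3 trees catch fire, 1 burn out
  TTTTT
  TTTTT
  ..TTT
  TTTT.
  TTFTT
  TF.FT
Step 2: 5 trees catch fire, 3 burn out
  TTTTT
  TTTTT
  ..TTT
  TTFT.
  TF.FT
  F...F
Step 3: 5 trees catch fire, 5 burn out
  TTTTT
  TTTTT
  ..FTT
  TF.F.
  F...F
  .....
Step 4: 3 trees catch fire, 5 burn out
  TTTTT
  TTFTT
  ...FT
  F....
  .....
  .....
Step 5: 4 trees catch fire, 3 burn out
  TTFTT
  TF.FT
  ....F
  .....
  .....
  .....

TTFTT
TF.FT
....F
.....
.....
.....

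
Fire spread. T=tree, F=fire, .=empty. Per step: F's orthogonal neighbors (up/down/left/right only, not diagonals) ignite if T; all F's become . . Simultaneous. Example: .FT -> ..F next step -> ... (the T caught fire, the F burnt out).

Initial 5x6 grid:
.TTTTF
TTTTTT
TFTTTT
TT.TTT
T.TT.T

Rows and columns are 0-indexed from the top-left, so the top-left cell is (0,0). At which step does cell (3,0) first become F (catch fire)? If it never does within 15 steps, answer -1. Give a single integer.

Step 1: cell (3,0)='T' (+6 fires, +2 burnt)
Step 2: cell (3,0)='F' (+8 fires, +6 burnt)
  -> target ignites at step 2
Step 3: cell (3,0)='.' (+6 fires, +8 burnt)
Step 4: cell (3,0)='.' (+3 fires, +6 burnt)
Step 5: cell (3,0)='.' (+1 fires, +3 burnt)
Step 6: cell (3,0)='.' (+0 fires, +1 burnt)
  fire out at step 6

2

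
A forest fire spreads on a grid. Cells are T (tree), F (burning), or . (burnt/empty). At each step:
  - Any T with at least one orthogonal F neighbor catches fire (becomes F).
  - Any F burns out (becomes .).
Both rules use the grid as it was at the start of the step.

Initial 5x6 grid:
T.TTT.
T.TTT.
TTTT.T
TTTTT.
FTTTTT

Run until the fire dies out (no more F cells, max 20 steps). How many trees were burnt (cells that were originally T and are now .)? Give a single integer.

Answer: 22

Derivation:
Step 1: +2 fires, +1 burnt (F count now 2)
Step 2: +3 fires, +2 burnt (F count now 3)
Step 3: +4 fires, +3 burnt (F count now 4)
Step 4: +4 fires, +4 burnt (F count now 4)
Step 5: +4 fires, +4 burnt (F count now 4)
Step 6: +2 fires, +4 burnt (F count now 2)
Step 7: +2 fires, +2 burnt (F count now 2)
Step 8: +1 fires, +2 burnt (F count now 1)
Step 9: +0 fires, +1 burnt (F count now 0)
Fire out after step 9
Initially T: 23, now '.': 29
Total burnt (originally-T cells now '.'): 22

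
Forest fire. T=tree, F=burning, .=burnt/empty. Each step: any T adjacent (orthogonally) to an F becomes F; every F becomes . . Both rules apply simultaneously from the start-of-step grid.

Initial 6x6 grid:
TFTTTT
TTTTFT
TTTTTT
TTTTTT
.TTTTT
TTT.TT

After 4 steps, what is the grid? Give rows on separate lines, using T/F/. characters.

Step 1: 7 trees catch fire, 2 burn out
  F.FTFT
  TFTF.F
  TTTTFT
  TTTTTT
  .TTTTT
  TTT.TT
Step 2: 8 trees catch fire, 7 burn out
  ...F.F
  F.F...
  TFTF.F
  TTTTFT
  .TTTTT
  TTT.TT
Step 3: 6 trees catch fire, 8 burn out
  ......
  ......
  F.F...
  TFTF.F
  .TTTFT
  TTT.TT
Step 4: 6 trees catch fire, 6 burn out
  ......
  ......
  ......
  F.F...
  .FTF.F
  TTT.FT

......
......
......
F.F...
.FTF.F
TTT.FT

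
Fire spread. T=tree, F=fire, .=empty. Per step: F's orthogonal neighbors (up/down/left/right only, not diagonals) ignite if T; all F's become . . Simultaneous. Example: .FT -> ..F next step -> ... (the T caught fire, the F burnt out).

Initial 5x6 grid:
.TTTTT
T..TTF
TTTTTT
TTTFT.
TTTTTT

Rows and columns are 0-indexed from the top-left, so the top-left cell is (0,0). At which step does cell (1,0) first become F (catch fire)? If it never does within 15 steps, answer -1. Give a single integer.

Step 1: cell (1,0)='T' (+7 fires, +2 burnt)
Step 2: cell (1,0)='T' (+7 fires, +7 burnt)
Step 3: cell (1,0)='T' (+5 fires, +7 burnt)
Step 4: cell (1,0)='T' (+3 fires, +5 burnt)
Step 5: cell (1,0)='F' (+2 fires, +3 burnt)
  -> target ignites at step 5
Step 6: cell (1,0)='.' (+0 fires, +2 burnt)
  fire out at step 6

5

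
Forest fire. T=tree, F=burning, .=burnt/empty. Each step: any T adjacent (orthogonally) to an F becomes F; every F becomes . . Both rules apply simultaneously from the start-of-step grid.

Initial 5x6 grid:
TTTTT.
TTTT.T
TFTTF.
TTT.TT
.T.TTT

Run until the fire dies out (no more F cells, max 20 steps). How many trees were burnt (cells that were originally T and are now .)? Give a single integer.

Step 1: +6 fires, +2 burnt (F count now 6)
Step 2: +9 fires, +6 burnt (F count now 9)
Step 3: +5 fires, +9 burnt (F count now 5)
Step 4: +1 fires, +5 burnt (F count now 1)
Step 5: +0 fires, +1 burnt (F count now 0)
Fire out after step 5
Initially T: 22, now '.': 29
Total burnt (originally-T cells now '.'): 21

Answer: 21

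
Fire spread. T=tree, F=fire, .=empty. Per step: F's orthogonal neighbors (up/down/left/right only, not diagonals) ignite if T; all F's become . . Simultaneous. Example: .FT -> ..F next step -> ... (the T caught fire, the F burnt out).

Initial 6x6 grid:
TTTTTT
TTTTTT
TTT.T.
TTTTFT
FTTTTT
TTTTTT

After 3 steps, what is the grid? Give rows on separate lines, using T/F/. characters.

Step 1: 7 trees catch fire, 2 burn out
  TTTTTT
  TTTTTT
  TTT.F.
  FTTF.F
  .FTTFT
  FTTTTT
Step 2: 9 trees catch fire, 7 burn out
  TTTTTT
  TTTTFT
  FTT...
  .FF...
  ..FF.F
  .FTTFT
Step 3: 9 trees catch fire, 9 burn out
  TTTTFT
  FTTF.F
  .FF...
  ......
  ......
  ..FF.F

TTTTFT
FTTF.F
.FF...
......
......
..FF.F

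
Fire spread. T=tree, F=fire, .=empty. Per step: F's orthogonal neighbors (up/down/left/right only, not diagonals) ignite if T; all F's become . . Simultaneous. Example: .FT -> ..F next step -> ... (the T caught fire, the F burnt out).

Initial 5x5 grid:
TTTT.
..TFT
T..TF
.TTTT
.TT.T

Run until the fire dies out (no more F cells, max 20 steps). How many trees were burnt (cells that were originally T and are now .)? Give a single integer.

Answer: 14

Derivation:
Step 1: +5 fires, +2 burnt (F count now 5)
Step 2: +3 fires, +5 burnt (F count now 3)
Step 3: +2 fires, +3 burnt (F count now 2)
Step 4: +3 fires, +2 burnt (F count now 3)
Step 5: +1 fires, +3 burnt (F count now 1)
Step 6: +0 fires, +1 burnt (F count now 0)
Fire out after step 6
Initially T: 15, now '.': 24
Total burnt (originally-T cells now '.'): 14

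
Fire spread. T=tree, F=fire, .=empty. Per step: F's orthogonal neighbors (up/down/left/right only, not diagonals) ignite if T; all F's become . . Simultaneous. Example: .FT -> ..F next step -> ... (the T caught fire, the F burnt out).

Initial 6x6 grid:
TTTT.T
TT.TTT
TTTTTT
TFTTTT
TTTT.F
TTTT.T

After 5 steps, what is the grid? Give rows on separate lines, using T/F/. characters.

Step 1: 6 trees catch fire, 2 burn out
  TTTT.T
  TT.TTT
  TFTTTT
  F.FTTF
  TFTT..
  TTTT.F
Step 2: 9 trees catch fire, 6 burn out
  TTTT.T
  TF.TTT
  F.FTTF
  ...FF.
  F.FT..
  TFTT..
Step 3: 8 trees catch fire, 9 burn out
  TFTT.T
  F..TTF
  ...FF.
  ......
  ...F..
  F.FT..
Step 4: 6 trees catch fire, 8 burn out
  F.FT.F
  ...FF.
  ......
  ......
  ......
  ...F..
Step 5: 1 trees catch fire, 6 burn out
  ...F..
  ......
  ......
  ......
  ......
  ......

...F..
......
......
......
......
......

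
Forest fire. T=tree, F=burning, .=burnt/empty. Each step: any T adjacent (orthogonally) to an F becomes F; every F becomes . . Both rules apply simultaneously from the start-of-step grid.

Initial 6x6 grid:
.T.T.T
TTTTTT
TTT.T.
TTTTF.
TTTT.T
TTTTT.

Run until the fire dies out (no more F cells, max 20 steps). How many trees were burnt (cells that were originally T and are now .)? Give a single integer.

Answer: 26

Derivation:
Step 1: +2 fires, +1 burnt (F count now 2)
Step 2: +3 fires, +2 burnt (F count now 3)
Step 3: +6 fires, +3 burnt (F count now 6)
Step 4: +8 fires, +6 burnt (F count now 8)
Step 5: +4 fires, +8 burnt (F count now 4)
Step 6: +3 fires, +4 burnt (F count now 3)
Step 7: +0 fires, +3 burnt (F count now 0)
Fire out after step 7
Initially T: 27, now '.': 35
Total burnt (originally-T cells now '.'): 26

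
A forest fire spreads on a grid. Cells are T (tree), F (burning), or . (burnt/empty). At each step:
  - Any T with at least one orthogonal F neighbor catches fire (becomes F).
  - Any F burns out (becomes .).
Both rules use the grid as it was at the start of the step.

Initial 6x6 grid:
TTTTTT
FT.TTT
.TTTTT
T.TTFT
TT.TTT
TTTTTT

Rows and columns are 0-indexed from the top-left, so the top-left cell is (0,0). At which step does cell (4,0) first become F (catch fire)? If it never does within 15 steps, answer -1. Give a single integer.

Step 1: cell (4,0)='T' (+6 fires, +2 burnt)
Step 2: cell (4,0)='T' (+9 fires, +6 burnt)
Step 3: cell (4,0)='T' (+7 fires, +9 burnt)
Step 4: cell (4,0)='T' (+3 fires, +7 burnt)
Step 5: cell (4,0)='T' (+1 fires, +3 burnt)
Step 6: cell (4,0)='T' (+2 fires, +1 burnt)
Step 7: cell (4,0)='F' (+1 fires, +2 burnt)
  -> target ignites at step 7
Step 8: cell (4,0)='.' (+1 fires, +1 burnt)
Step 9: cell (4,0)='.' (+0 fires, +1 burnt)
  fire out at step 9

7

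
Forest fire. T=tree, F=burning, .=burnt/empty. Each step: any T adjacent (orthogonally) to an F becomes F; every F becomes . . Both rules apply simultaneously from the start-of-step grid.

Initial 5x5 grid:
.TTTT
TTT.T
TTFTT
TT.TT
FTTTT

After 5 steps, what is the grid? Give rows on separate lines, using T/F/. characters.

Step 1: 5 trees catch fire, 2 burn out
  .TTTT
  TTF.T
  TF.FT
  FT.TT
  .FTTT
Step 2: 7 trees catch fire, 5 burn out
  .TFTT
  TF..T
  F...F
  .F.FT
  ..FTT
Step 3: 6 trees catch fire, 7 burn out
  .F.FT
  F...F
  .....
  ....F
  ...FT
Step 4: 2 trees catch fire, 6 burn out
  ....F
  .....
  .....
  .....
  ....F
Step 5: 0 trees catch fire, 2 burn out
  .....
  .....
  .....
  .....
  .....

.....
.....
.....
.....
.....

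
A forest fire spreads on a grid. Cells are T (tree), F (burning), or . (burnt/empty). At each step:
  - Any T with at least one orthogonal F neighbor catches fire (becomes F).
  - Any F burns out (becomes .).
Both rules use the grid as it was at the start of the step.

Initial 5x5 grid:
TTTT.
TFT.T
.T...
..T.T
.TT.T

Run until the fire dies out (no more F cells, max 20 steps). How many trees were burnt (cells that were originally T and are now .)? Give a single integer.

Step 1: +4 fires, +1 burnt (F count now 4)
Step 2: +2 fires, +4 burnt (F count now 2)
Step 3: +1 fires, +2 burnt (F count now 1)
Step 4: +0 fires, +1 burnt (F count now 0)
Fire out after step 4
Initially T: 13, now '.': 19
Total burnt (originally-T cells now '.'): 7

Answer: 7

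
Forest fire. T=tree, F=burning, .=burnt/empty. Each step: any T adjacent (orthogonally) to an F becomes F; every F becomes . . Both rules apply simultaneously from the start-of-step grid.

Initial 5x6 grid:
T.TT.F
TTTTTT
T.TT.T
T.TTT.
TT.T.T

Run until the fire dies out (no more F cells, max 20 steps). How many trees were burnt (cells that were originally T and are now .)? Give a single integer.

Step 1: +1 fires, +1 burnt (F count now 1)
Step 2: +2 fires, +1 burnt (F count now 2)
Step 3: +1 fires, +2 burnt (F count now 1)
Step 4: +3 fires, +1 burnt (F count now 3)
Step 5: +4 fires, +3 burnt (F count now 4)
Step 6: +4 fires, +4 burnt (F count now 4)
Step 7: +2 fires, +4 burnt (F count now 2)
Step 8: +1 fires, +2 burnt (F count now 1)
Step 9: +1 fires, +1 burnt (F count now 1)
Step 10: +1 fires, +1 burnt (F count now 1)
Step 11: +0 fires, +1 burnt (F count now 0)
Fire out after step 11
Initially T: 21, now '.': 29
Total burnt (originally-T cells now '.'): 20

Answer: 20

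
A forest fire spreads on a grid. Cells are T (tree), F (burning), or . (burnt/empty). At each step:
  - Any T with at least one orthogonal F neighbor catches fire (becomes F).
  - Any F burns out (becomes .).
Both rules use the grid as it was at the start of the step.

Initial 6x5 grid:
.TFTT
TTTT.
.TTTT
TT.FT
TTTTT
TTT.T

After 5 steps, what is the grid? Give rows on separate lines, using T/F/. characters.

Step 1: 6 trees catch fire, 2 burn out
  .F.FT
  TTFT.
  .TTFT
  TT..F
  TTTFT
  TTT.T
Step 2: 7 trees catch fire, 6 burn out
  ....F
  TF.F.
  .TF.F
  TT...
  TTF.F
  TTT.T
Step 3: 5 trees catch fire, 7 burn out
  .....
  F....
  .F...
  TT...
  TF...
  TTF.F
Step 4: 3 trees catch fire, 5 burn out
  .....
  .....
  .....
  TF...
  F....
  TF...
Step 5: 2 trees catch fire, 3 burn out
  .....
  .....
  .....
  F....
  .....
  F....

.....
.....
.....
F....
.....
F....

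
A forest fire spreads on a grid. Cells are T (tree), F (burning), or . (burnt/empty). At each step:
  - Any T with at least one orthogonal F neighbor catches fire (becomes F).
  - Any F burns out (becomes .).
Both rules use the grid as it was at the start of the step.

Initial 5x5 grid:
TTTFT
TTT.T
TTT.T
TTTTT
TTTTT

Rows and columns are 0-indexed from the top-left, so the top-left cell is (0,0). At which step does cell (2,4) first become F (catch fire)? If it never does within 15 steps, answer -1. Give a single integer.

Step 1: cell (2,4)='T' (+2 fires, +1 burnt)
Step 2: cell (2,4)='T' (+3 fires, +2 burnt)
Step 3: cell (2,4)='F' (+4 fires, +3 burnt)
  -> target ignites at step 3
Step 4: cell (2,4)='.' (+4 fires, +4 burnt)
Step 5: cell (2,4)='.' (+5 fires, +4 burnt)
Step 6: cell (2,4)='.' (+3 fires, +5 burnt)
Step 7: cell (2,4)='.' (+1 fires, +3 burnt)
Step 8: cell (2,4)='.' (+0 fires, +1 burnt)
  fire out at step 8

3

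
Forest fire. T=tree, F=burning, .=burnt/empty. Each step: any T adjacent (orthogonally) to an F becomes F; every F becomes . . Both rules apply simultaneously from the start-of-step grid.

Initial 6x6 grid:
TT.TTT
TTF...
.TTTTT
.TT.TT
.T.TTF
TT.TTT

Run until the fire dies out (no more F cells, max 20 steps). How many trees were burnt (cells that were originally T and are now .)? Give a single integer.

Step 1: +5 fires, +2 burnt (F count now 5)
Step 2: +9 fires, +5 burnt (F count now 9)
Step 3: +4 fires, +9 burnt (F count now 4)
Step 4: +1 fires, +4 burnt (F count now 1)
Step 5: +1 fires, +1 burnt (F count now 1)
Step 6: +1 fires, +1 burnt (F count now 1)
Step 7: +0 fires, +1 burnt (F count now 0)
Fire out after step 7
Initially T: 24, now '.': 33
Total burnt (originally-T cells now '.'): 21

Answer: 21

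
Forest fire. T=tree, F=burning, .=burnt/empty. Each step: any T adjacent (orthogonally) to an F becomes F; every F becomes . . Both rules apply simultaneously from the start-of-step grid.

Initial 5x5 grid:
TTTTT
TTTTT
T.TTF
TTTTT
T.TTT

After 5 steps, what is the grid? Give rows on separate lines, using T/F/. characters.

Step 1: 3 trees catch fire, 1 burn out
  TTTTT
  TTTTF
  T.TF.
  TTTTF
  T.TTT
Step 2: 5 trees catch fire, 3 burn out
  TTTTF
  TTTF.
  T.F..
  TTTF.
  T.TTF
Step 3: 4 trees catch fire, 5 burn out
  TTTF.
  TTF..
  T....
  TTF..
  T.TF.
Step 4: 4 trees catch fire, 4 burn out
  TTF..
  TF...
  T....
  TF...
  T.F..
Step 5: 3 trees catch fire, 4 burn out
  TF...
  F....
  T....
  F....
  T....

TF...
F....
T....
F....
T....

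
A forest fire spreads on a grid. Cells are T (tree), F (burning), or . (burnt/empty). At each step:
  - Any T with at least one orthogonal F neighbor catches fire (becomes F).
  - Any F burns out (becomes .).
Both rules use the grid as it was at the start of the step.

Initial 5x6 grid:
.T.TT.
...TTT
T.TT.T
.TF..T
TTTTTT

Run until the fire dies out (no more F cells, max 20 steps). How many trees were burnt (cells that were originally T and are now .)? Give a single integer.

Step 1: +3 fires, +1 burnt (F count now 3)
Step 2: +3 fires, +3 burnt (F count now 3)
Step 3: +3 fires, +3 burnt (F count now 3)
Step 4: +3 fires, +3 burnt (F count now 3)
Step 5: +3 fires, +3 burnt (F count now 3)
Step 6: +1 fires, +3 burnt (F count now 1)
Step 7: +0 fires, +1 burnt (F count now 0)
Fire out after step 7
Initially T: 18, now '.': 28
Total burnt (originally-T cells now '.'): 16

Answer: 16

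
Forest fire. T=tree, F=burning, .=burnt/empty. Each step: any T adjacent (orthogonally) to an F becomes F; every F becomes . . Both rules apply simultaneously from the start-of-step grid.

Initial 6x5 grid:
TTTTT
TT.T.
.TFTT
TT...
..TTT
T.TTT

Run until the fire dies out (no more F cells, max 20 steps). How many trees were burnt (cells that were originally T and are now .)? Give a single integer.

Step 1: +2 fires, +1 burnt (F count now 2)
Step 2: +4 fires, +2 burnt (F count now 4)
Step 3: +4 fires, +4 burnt (F count now 4)
Step 4: +3 fires, +4 burnt (F count now 3)
Step 5: +0 fires, +3 burnt (F count now 0)
Fire out after step 5
Initially T: 20, now '.': 23
Total burnt (originally-T cells now '.'): 13

Answer: 13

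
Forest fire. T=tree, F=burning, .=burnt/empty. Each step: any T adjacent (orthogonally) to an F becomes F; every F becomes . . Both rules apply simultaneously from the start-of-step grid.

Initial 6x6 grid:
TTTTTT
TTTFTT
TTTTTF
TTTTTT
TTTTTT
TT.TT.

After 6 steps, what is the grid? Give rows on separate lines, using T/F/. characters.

Step 1: 7 trees catch fire, 2 burn out
  TTTFTT
  TTF.FF
  TTTFF.
  TTTTTF
  TTTTTT
  TT.TT.
Step 2: 8 trees catch fire, 7 burn out
  TTF.FF
  TF....
  TTF...
  TTTFF.
  TTTTTF
  TT.TT.
Step 3: 6 trees catch fire, 8 burn out
  TF....
  F.....
  TF....
  TTF...
  TTTFF.
  TT.TT.
Step 4: 6 trees catch fire, 6 burn out
  F.....
  ......
  F.....
  TF....
  TTF...
  TT.FF.
Step 5: 2 trees catch fire, 6 burn out
  ......
  ......
  ......
  F.....
  TF....
  TT....
Step 6: 2 trees catch fire, 2 burn out
  ......
  ......
  ......
  ......
  F.....
  TF....

......
......
......
......
F.....
TF....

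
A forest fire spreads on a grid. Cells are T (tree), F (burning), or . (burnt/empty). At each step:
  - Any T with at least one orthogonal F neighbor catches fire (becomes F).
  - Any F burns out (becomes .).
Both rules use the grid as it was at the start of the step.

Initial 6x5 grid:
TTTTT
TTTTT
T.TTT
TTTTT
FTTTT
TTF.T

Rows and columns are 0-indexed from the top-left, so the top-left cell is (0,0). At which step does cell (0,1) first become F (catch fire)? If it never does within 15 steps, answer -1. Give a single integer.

Step 1: cell (0,1)='T' (+5 fires, +2 burnt)
Step 2: cell (0,1)='T' (+4 fires, +5 burnt)
Step 3: cell (0,1)='T' (+4 fires, +4 burnt)
Step 4: cell (0,1)='T' (+6 fires, +4 burnt)
Step 5: cell (0,1)='F' (+4 fires, +6 burnt)
  -> target ignites at step 5
Step 6: cell (0,1)='.' (+2 fires, +4 burnt)
Step 7: cell (0,1)='.' (+1 fires, +2 burnt)
Step 8: cell (0,1)='.' (+0 fires, +1 burnt)
  fire out at step 8

5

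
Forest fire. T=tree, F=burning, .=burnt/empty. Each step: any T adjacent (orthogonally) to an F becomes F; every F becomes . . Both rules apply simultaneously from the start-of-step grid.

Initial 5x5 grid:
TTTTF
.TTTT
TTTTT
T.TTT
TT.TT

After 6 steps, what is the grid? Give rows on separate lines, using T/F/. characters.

Step 1: 2 trees catch fire, 1 burn out
  TTTF.
  .TTTF
  TTTTT
  T.TTT
  TT.TT
Step 2: 3 trees catch fire, 2 burn out
  TTF..
  .TTF.
  TTTTF
  T.TTT
  TT.TT
Step 3: 4 trees catch fire, 3 burn out
  TF...
  .TF..
  TTTF.
  T.TTF
  TT.TT
Step 4: 5 trees catch fire, 4 burn out
  F....
  .F...
  TTF..
  T.TF.
  TT.TF
Step 5: 3 trees catch fire, 5 burn out
  .....
  .....
  TF...
  T.F..
  TT.F.
Step 6: 1 trees catch fire, 3 burn out
  .....
  .....
  F....
  T....
  TT...

.....
.....
F....
T....
TT...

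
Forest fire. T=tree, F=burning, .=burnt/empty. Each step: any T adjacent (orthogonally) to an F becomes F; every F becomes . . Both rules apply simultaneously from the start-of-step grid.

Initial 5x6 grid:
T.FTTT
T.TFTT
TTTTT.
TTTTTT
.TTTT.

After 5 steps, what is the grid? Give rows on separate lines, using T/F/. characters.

Step 1: 4 trees catch fire, 2 burn out
  T..FTT
  T.F.FT
  TTTFT.
  TTTTTT
  .TTTT.
Step 2: 5 trees catch fire, 4 burn out
  T...FT
  T....F
  TTF.F.
  TTTFTT
  .TTTT.
Step 3: 5 trees catch fire, 5 burn out
  T....F
  T.....
  TF....
  TTF.FT
  .TTFT.
Step 4: 5 trees catch fire, 5 burn out
  T.....
  T.....
  F.....
  TF...F
  .TF.F.
Step 5: 3 trees catch fire, 5 burn out
  T.....
  F.....
  ......
  F.....
  .F....

T.....
F.....
......
F.....
.F....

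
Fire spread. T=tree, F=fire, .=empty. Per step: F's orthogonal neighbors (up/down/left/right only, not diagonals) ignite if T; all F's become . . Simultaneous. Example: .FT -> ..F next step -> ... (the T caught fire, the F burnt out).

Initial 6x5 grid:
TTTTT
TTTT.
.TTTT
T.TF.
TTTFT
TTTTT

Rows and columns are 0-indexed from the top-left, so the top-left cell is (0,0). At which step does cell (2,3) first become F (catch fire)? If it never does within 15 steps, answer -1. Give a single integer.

Step 1: cell (2,3)='F' (+5 fires, +2 burnt)
  -> target ignites at step 1
Step 2: cell (2,3)='.' (+6 fires, +5 burnt)
Step 3: cell (2,3)='.' (+5 fires, +6 burnt)
Step 4: cell (2,3)='.' (+5 fires, +5 burnt)
Step 5: cell (2,3)='.' (+2 fires, +5 burnt)
Step 6: cell (2,3)='.' (+1 fires, +2 burnt)
Step 7: cell (2,3)='.' (+0 fires, +1 burnt)
  fire out at step 7

1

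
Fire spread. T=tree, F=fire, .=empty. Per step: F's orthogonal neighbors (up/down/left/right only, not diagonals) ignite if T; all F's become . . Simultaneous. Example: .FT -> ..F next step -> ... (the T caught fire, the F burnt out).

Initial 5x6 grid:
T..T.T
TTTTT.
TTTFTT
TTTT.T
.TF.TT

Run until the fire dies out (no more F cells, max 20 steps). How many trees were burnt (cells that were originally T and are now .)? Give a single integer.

Step 1: +6 fires, +2 burnt (F count now 6)
Step 2: +6 fires, +6 burnt (F count now 6)
Step 3: +4 fires, +6 burnt (F count now 4)
Step 4: +2 fires, +4 burnt (F count now 2)
Step 5: +2 fires, +2 burnt (F count now 2)
Step 6: +0 fires, +2 burnt (F count now 0)
Fire out after step 6
Initially T: 21, now '.': 29
Total burnt (originally-T cells now '.'): 20

Answer: 20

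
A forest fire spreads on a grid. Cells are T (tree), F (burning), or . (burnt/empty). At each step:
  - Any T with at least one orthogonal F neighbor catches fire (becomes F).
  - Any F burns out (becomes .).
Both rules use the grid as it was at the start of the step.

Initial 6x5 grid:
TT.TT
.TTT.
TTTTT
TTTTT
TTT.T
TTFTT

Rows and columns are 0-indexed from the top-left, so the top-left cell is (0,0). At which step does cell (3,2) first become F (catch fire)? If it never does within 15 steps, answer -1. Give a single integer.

Step 1: cell (3,2)='T' (+3 fires, +1 burnt)
Step 2: cell (3,2)='F' (+4 fires, +3 burnt)
  -> target ignites at step 2
Step 3: cell (3,2)='.' (+5 fires, +4 burnt)
Step 4: cell (3,2)='.' (+5 fires, +5 burnt)
Step 5: cell (3,2)='.' (+4 fires, +5 burnt)
Step 6: cell (3,2)='.' (+2 fires, +4 burnt)
Step 7: cell (3,2)='.' (+2 fires, +2 burnt)
Step 8: cell (3,2)='.' (+0 fires, +2 burnt)
  fire out at step 8

2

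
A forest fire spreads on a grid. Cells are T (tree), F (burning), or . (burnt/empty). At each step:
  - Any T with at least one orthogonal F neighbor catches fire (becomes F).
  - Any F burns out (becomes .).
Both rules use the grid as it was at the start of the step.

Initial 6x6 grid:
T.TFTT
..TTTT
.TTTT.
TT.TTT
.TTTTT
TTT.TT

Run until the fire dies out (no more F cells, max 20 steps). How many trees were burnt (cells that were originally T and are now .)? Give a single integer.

Step 1: +3 fires, +1 burnt (F count now 3)
Step 2: +4 fires, +3 burnt (F count now 4)
Step 3: +4 fires, +4 burnt (F count now 4)
Step 4: +3 fires, +4 burnt (F count now 3)
Step 5: +4 fires, +3 burnt (F count now 4)
Step 6: +5 fires, +4 burnt (F count now 5)
Step 7: +2 fires, +5 burnt (F count now 2)
Step 8: +1 fires, +2 burnt (F count now 1)
Step 9: +0 fires, +1 burnt (F count now 0)
Fire out after step 9
Initially T: 27, now '.': 35
Total burnt (originally-T cells now '.'): 26

Answer: 26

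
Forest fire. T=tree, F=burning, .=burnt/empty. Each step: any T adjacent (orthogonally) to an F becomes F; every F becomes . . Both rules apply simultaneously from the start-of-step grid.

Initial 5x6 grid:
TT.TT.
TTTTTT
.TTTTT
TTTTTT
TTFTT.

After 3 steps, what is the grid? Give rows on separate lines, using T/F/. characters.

Step 1: 3 trees catch fire, 1 burn out
  TT.TT.
  TTTTTT
  .TTTTT
  TTFTTT
  TF.FT.
Step 2: 5 trees catch fire, 3 burn out
  TT.TT.
  TTTTTT
  .TFTTT
  TF.FTT
  F...F.
Step 3: 5 trees catch fire, 5 burn out
  TT.TT.
  TTFTTT
  .F.FTT
  F...FT
  ......

TT.TT.
TTFTTT
.F.FTT
F...FT
......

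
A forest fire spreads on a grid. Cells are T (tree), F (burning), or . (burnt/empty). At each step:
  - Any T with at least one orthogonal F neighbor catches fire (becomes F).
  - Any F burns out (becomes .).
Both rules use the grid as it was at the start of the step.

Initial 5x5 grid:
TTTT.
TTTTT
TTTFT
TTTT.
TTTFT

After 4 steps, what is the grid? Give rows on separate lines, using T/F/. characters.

Step 1: 6 trees catch fire, 2 burn out
  TTTT.
  TTTFT
  TTF.F
  TTTF.
  TTF.F
Step 2: 6 trees catch fire, 6 burn out
  TTTF.
  TTF.F
  TF...
  TTF..
  TF...
Step 3: 5 trees catch fire, 6 burn out
  TTF..
  TF...
  F....
  TF...
  F....
Step 4: 3 trees catch fire, 5 burn out
  TF...
  F....
  .....
  F....
  .....

TF...
F....
.....
F....
.....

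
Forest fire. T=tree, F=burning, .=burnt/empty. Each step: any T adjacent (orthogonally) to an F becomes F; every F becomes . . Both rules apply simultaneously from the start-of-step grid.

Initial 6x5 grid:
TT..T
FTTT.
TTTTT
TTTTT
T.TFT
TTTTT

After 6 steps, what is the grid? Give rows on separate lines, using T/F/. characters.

Step 1: 7 trees catch fire, 2 burn out
  FT..T
  .FTT.
  FTTTT
  TTTFT
  T.F.F
  TTTFT
Step 2: 9 trees catch fire, 7 burn out
  .F..T
  ..FT.
  .FTFT
  FTF.F
  T....
  TTF.F
Step 3: 6 trees catch fire, 9 burn out
  ....T
  ...F.
  ..F.F
  .F...
  F....
  TF...
Step 4: 1 trees catch fire, 6 burn out
  ....T
  .....
  .....
  .....
  .....
  F....
Step 5: 0 trees catch fire, 1 burn out
  ....T
  .....
  .....
  .....
  .....
  .....
Step 6: 0 trees catch fire, 0 burn out
  ....T
  .....
  .....
  .....
  .....
  .....

....T
.....
.....
.....
.....
.....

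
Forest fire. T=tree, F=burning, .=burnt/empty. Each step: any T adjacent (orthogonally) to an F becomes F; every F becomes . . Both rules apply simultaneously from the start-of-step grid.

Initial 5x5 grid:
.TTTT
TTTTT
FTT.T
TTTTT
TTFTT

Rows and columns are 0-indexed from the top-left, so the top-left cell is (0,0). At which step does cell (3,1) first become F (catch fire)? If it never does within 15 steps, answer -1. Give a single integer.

Step 1: cell (3,1)='T' (+6 fires, +2 burnt)
Step 2: cell (3,1)='F' (+6 fires, +6 burnt)
  -> target ignites at step 2
Step 3: cell (3,1)='.' (+3 fires, +6 burnt)
Step 4: cell (3,1)='.' (+3 fires, +3 burnt)
Step 5: cell (3,1)='.' (+2 fires, +3 burnt)
Step 6: cell (3,1)='.' (+1 fires, +2 burnt)
Step 7: cell (3,1)='.' (+0 fires, +1 burnt)
  fire out at step 7

2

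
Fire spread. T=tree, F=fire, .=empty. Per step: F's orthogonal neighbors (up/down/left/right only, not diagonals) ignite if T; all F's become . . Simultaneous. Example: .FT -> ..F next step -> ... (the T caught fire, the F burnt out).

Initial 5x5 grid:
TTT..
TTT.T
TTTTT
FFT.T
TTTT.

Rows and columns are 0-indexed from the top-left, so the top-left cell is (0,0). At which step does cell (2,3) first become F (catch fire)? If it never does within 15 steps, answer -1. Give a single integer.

Step 1: cell (2,3)='T' (+5 fires, +2 burnt)
Step 2: cell (2,3)='T' (+4 fires, +5 burnt)
Step 3: cell (2,3)='F' (+5 fires, +4 burnt)
  -> target ignites at step 3
Step 4: cell (2,3)='.' (+2 fires, +5 burnt)
Step 5: cell (2,3)='.' (+2 fires, +2 burnt)
Step 6: cell (2,3)='.' (+0 fires, +2 burnt)
  fire out at step 6

3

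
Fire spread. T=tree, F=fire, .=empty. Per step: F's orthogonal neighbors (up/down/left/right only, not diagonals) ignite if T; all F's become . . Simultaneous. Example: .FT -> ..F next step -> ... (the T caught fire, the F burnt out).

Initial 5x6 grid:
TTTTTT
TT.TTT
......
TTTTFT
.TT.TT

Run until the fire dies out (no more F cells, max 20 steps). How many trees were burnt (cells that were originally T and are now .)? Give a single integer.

Answer: 9

Derivation:
Step 1: +3 fires, +1 burnt (F count now 3)
Step 2: +2 fires, +3 burnt (F count now 2)
Step 3: +2 fires, +2 burnt (F count now 2)
Step 4: +2 fires, +2 burnt (F count now 2)
Step 5: +0 fires, +2 burnt (F count now 0)
Fire out after step 5
Initially T: 20, now '.': 19
Total burnt (originally-T cells now '.'): 9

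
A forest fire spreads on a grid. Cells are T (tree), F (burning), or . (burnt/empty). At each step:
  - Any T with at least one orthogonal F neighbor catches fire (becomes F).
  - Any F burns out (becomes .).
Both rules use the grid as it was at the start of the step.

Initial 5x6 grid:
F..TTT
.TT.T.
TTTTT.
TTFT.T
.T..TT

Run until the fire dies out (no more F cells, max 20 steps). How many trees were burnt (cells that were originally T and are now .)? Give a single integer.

Answer: 15

Derivation:
Step 1: +3 fires, +2 burnt (F count now 3)
Step 2: +5 fires, +3 burnt (F count now 5)
Step 3: +3 fires, +5 burnt (F count now 3)
Step 4: +1 fires, +3 burnt (F count now 1)
Step 5: +1 fires, +1 burnt (F count now 1)
Step 6: +2 fires, +1 burnt (F count now 2)
Step 7: +0 fires, +2 burnt (F count now 0)
Fire out after step 7
Initially T: 18, now '.': 27
Total burnt (originally-T cells now '.'): 15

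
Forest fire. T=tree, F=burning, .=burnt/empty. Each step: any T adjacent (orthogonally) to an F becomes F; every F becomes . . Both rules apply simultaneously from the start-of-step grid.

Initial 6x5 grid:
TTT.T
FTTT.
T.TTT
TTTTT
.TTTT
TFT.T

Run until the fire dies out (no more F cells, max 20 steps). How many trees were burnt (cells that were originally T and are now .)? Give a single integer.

Answer: 22

Derivation:
Step 1: +6 fires, +2 burnt (F count now 6)
Step 2: +5 fires, +6 burnt (F count now 5)
Step 3: +5 fires, +5 burnt (F count now 5)
Step 4: +3 fires, +5 burnt (F count now 3)
Step 5: +3 fires, +3 burnt (F count now 3)
Step 6: +0 fires, +3 burnt (F count now 0)
Fire out after step 6
Initially T: 23, now '.': 29
Total burnt (originally-T cells now '.'): 22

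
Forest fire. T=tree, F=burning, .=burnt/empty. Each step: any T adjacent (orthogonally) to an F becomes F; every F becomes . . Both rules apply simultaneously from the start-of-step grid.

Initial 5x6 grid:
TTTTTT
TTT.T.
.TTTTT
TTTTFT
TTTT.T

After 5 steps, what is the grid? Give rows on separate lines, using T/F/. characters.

Step 1: 3 trees catch fire, 1 burn out
  TTTTTT
  TTT.T.
  .TTTFT
  TTTF.F
  TTTT.T
Step 2: 6 trees catch fire, 3 burn out
  TTTTTT
  TTT.F.
  .TTF.F
  TTF...
  TTTF.F
Step 3: 4 trees catch fire, 6 burn out
  TTTTFT
  TTT...
  .TF...
  TF....
  TTF...
Step 4: 6 trees catch fire, 4 burn out
  TTTF.F
  TTF...
  .F....
  F.....
  TF....
Step 5: 3 trees catch fire, 6 burn out
  TTF...
  TF....
  ......
  ......
  F.....

TTF...
TF....
......
......
F.....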